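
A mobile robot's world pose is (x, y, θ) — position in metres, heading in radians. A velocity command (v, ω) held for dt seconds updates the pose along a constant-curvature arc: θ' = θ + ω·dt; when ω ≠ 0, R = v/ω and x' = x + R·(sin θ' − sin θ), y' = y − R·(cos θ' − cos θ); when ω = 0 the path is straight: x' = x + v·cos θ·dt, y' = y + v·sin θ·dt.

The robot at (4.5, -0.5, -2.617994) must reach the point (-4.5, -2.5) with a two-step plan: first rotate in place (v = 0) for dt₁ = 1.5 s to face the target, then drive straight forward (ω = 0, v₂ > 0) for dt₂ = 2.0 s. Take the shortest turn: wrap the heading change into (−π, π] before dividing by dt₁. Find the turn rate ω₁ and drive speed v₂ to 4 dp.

heading to target = atan2(-2.5−-0.5, -4.5−4.5) = -2.9229
Δθ = wrap(-2.9229 − -2.6180) = -0.3049; ω₁ = Δθ/dt₁ = -0.2033
distance = √((-4.5−4.5)² + (-2.5−-0.5)²) = 9.2195; v₂ = distance/dt₂ = 4.6098

ω₁ = -0.2033, v₂ = 4.6098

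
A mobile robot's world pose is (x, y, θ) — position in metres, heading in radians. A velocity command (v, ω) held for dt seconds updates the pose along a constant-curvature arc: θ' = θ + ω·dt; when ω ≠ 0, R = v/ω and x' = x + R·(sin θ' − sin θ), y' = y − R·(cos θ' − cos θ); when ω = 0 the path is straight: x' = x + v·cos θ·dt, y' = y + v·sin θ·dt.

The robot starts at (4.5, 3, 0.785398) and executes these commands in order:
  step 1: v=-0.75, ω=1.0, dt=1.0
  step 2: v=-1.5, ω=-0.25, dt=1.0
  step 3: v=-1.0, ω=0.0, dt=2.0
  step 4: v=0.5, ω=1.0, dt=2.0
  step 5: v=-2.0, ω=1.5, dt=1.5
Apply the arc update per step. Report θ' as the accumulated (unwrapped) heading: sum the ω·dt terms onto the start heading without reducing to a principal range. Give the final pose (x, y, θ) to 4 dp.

(3.7941, 1.7033, 5.7854)

step 1: θ'=1.7854 (R=-0.7500) → pose (4.2975, 2.3100, 1.7854)
step 2: θ'=1.5354 (R=6.0000) → pose (4.4314, 0.8199, 1.5354)
step 3: θ'=1.5354 (straight) → pose (4.3606, -1.1789, 1.5354)
step 4: θ'=3.5354 (R=0.5000) → pose (3.6691, -0.6995, 3.5354)
step 5: θ'=5.7854 (R=-1.3333) → pose (3.7941, 1.7033, 5.7854)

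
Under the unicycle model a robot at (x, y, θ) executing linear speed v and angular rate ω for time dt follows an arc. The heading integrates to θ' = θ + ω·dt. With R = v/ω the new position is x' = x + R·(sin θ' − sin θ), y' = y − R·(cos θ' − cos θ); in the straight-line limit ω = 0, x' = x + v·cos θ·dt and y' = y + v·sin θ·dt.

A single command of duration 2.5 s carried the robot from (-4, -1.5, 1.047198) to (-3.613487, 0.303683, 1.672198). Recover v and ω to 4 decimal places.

Δθ = 1.672198 − 1.047198 = 0.625000
ω = Δθ/dt = 0.625000/2.5 = 0.2500
R = −Δy/(cos θ' − cos θ) = 3.0000
v = R·ω = 3.0000·0.2500 = 0.7500

v = 0.7500, ω = 0.2500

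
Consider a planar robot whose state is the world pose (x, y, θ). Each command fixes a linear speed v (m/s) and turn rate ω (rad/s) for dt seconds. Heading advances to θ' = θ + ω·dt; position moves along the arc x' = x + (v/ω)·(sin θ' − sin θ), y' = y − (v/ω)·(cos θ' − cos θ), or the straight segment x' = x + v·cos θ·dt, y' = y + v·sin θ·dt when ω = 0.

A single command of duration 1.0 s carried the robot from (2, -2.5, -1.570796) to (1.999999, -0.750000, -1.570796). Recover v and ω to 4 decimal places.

v = -1.7500, ω = 0.0000

Δθ = -1.570796 − -1.570796 = 0.000000
ω = Δθ/dt = 0.000000/1.0 = 0.0000
ω = 0 → v = (Δx·cos θ + Δy·sin θ)/dt = -1.7500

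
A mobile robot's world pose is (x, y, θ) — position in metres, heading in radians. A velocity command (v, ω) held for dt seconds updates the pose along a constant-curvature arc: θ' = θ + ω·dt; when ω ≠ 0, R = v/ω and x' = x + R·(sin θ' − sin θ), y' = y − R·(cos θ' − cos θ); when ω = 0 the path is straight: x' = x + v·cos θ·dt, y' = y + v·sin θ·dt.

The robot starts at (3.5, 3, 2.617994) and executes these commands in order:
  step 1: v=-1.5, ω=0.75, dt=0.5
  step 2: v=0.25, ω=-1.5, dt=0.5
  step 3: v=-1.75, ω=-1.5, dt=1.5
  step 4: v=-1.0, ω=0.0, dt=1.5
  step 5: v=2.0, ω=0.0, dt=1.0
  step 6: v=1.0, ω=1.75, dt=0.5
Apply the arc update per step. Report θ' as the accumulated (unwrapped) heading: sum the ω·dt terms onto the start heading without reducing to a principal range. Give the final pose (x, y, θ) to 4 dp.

(4.1171, 1.1206, 0.8680)

step 1: θ'=2.9930 (R=-2.0000) → pose (4.2039, 2.7541, 2.9930)
step 2: θ'=2.2430 (R=-0.1667) → pose (4.0982, 2.8151, 2.2430)
step 3: θ'=-0.0070 (R=1.1667) → pose (3.1771, 0.9220, -0.0070)
step 4: θ'=-0.0070 (straight) → pose (1.6772, 0.9325, -0.0070)
step 5: θ'=-0.0070 (straight) → pose (3.6771, 0.9185, -0.0070)
step 6: θ'=0.8680 (R=0.5714) → pose (4.1171, 1.1206, 0.8680)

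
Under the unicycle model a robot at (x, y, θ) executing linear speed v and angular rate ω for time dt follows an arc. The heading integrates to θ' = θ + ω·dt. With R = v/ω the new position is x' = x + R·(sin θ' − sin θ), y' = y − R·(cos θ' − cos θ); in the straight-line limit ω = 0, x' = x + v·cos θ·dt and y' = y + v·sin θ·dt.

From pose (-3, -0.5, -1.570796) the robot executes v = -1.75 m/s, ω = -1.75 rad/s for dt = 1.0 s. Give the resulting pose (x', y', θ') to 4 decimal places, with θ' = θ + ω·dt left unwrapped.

(-1.8218, 0.4840, -3.3208)

θ' = -1.5708 + -1.75·1.0 = -3.3208
R = v/ω = -1.75/-1.75 = 1.0000
x' = -3 + 1.0000·(sin -3.3208 − sin -1.5708) = -1.8218
y' = -0.5 − 1.0000·(cos -3.3208 − cos -1.5708) = 0.4840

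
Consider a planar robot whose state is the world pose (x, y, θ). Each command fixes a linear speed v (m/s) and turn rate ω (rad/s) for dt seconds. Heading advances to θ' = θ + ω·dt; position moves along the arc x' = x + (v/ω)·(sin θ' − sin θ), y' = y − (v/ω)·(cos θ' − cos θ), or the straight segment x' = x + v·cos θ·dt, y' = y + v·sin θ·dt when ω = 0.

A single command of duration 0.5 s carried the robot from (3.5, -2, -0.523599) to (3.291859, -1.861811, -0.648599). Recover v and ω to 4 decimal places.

Δθ = -0.648599 − -0.523599 = -0.125000
ω = Δθ/dt = -0.125000/0.5 = -0.2500
R = Δx/(sin θ' − sin θ) = 2.0000
v = R·ω = 2.0000·-0.2500 = -0.5000

v = -0.5000, ω = -0.2500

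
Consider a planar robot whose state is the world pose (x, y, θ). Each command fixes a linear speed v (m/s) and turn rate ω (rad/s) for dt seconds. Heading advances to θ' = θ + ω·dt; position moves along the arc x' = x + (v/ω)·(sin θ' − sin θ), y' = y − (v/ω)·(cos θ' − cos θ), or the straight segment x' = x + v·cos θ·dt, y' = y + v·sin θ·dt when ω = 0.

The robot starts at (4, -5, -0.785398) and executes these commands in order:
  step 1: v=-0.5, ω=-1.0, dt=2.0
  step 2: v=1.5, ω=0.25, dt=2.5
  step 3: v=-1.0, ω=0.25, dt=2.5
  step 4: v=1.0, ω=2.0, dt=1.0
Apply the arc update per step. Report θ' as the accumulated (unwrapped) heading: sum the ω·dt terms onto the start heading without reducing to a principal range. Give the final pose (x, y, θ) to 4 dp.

step 1: θ'=-2.7854 (R=0.5000) → pose (4.1792, -4.1778, -2.7854)
step 2: θ'=-2.1604 (R=6.0000) → pose (1.2845, -6.4650, -2.1604)
step 3: θ'=-1.5354 (R=-4.0000) → pose (1.9573, -4.0994, -1.5354)
step 4: θ'=0.4646 (R=0.5000) → pose (2.6811, -4.5287, 0.4646)

(2.6811, -4.5287, 0.4646)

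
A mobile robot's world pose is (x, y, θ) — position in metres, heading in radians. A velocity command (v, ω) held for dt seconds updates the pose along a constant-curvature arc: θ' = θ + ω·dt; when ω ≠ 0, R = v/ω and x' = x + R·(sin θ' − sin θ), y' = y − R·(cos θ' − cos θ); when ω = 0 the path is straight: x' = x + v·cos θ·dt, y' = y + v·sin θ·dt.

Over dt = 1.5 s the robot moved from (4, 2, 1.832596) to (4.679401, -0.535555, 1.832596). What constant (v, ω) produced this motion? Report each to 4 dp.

v = -1.7500, ω = 0.0000

Δθ = 1.832596 − 1.832596 = 0.000000
ω = Δθ/dt = 0.000000/1.5 = 0.0000
ω = 0 → v = (Δx·cos θ + Δy·sin θ)/dt = -1.7500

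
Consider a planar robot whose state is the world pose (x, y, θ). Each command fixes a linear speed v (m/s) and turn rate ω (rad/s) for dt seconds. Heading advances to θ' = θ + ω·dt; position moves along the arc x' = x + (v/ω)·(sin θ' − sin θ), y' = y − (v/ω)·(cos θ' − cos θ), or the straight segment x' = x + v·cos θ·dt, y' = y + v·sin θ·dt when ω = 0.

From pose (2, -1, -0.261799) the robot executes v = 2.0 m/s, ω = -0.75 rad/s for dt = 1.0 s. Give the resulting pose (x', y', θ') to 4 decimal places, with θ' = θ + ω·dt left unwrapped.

θ' = -0.2618 + -0.75·1.0 = -1.0118
R = v/ω = 2.0/-0.75 = -2.6667
x' = 2 + -2.6667·(sin -1.0118 − sin -0.2618) = 3.5706
y' = -1 − -2.6667·(cos -1.0118 − cos -0.2618) = -2.1616

(3.5706, -2.1616, -1.0118)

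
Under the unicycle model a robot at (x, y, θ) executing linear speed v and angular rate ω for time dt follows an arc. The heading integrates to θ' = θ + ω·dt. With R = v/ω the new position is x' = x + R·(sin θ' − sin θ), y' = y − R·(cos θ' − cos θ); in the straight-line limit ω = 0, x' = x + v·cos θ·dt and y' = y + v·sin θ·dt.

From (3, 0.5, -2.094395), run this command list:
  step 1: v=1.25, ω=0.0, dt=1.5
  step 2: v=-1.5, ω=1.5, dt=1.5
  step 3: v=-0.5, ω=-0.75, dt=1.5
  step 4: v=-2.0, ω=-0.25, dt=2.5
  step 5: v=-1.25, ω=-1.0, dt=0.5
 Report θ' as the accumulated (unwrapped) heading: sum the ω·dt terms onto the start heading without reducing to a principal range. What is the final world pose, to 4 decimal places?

step 1: θ'=-2.0944 (straight) → pose (2.0625, -1.1238, -2.0944)
step 2: θ'=0.1556 (R=-1.0000) → pose (1.0415, 0.3641, 0.1556)
step 3: θ'=-0.9694 (R=0.6667) → pose (0.3885, 0.6455, -0.9694)
step 4: θ'=-1.5944 (R=8.0000) → pose (-1.0129, 5.3607, -1.5944)
step 5: θ'=-2.0944 (R=1.2500) → pose (-0.8458, 5.9562, -2.0944)

(-0.8458, 5.9562, -2.0944)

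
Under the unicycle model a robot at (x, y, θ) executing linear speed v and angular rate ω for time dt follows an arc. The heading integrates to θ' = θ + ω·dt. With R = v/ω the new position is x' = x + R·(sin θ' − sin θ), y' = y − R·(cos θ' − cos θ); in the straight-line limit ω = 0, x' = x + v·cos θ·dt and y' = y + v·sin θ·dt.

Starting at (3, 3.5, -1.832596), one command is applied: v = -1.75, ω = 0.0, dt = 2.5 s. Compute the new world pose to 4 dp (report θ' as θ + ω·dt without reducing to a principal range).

θ' = -1.8326 + 0.0·2.5 = -1.8326
ω = 0 → straight: x' = 3 + -1.75·cos(-1.8326)·2.5 = 4.1323
y' = 3.5 + -1.75·sin(-1.8326)·2.5 = 7.7259

(4.1323, 7.7259, -1.8326)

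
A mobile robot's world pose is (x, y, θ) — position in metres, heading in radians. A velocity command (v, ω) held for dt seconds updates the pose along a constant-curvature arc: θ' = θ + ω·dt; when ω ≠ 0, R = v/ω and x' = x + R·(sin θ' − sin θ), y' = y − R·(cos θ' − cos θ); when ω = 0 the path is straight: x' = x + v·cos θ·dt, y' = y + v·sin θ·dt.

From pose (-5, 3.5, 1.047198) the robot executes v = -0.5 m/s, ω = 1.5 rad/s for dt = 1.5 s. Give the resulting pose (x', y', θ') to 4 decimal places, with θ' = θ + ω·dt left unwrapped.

(-4.6597, 3.0040, 3.2972)

θ' = 1.0472 + 1.5·1.5 = 3.2972
R = v/ω = -0.5/1.5 = -0.3333
x' = -5 + -0.3333·(sin 3.2972 − sin 1.0472) = -4.6597
y' = 3.5 − -0.3333·(cos 3.2972 − cos 1.0472) = 3.0040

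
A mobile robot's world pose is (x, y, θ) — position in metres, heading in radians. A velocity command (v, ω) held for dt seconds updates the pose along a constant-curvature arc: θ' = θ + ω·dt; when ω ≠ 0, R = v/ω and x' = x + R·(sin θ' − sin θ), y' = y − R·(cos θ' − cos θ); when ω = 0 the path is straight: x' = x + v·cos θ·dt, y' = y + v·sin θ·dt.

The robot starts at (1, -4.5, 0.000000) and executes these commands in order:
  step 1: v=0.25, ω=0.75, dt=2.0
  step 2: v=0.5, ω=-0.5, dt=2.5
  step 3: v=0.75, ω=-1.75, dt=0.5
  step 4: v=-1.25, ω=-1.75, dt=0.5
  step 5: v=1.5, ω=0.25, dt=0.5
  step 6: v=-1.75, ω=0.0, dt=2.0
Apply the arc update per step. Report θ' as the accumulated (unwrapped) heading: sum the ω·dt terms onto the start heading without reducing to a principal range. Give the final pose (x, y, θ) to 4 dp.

(1.5635, -0.1408, -1.3750)

step 1: θ'=1.5000 (R=0.3333) → pose (1.3325, -4.1902, 1.5000)
step 2: θ'=0.2500 (R=-1.0000) → pose (2.0826, -3.2921, 0.2500)
step 3: θ'=-0.6250 (R=-0.4286) → pose (2.4394, -3.3598, -0.6250)
step 4: θ'=-1.5000 (R=0.7143) → pose (2.1448, -2.8310, -1.5000)
step 5: θ'=-1.3750 (R=6.0000) → pose (2.2444, -3.5739, -1.3750)
step 6: θ'=-1.3750 (straight) → pose (1.5635, -0.1408, -1.3750)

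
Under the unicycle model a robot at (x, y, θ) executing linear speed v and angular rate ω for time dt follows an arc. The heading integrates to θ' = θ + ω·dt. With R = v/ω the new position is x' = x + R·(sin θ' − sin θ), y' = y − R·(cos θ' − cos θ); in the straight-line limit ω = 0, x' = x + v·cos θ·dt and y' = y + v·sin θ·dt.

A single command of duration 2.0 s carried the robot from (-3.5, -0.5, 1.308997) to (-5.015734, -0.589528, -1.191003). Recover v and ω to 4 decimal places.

v = -1.0000, ω = -1.2500

Δθ = -1.191003 − 1.308997 = -2.500000
ω = Δθ/dt = -2.500000/2.0 = -1.2500
R = Δx/(sin θ' − sin θ) = 0.8000
v = R·ω = 0.8000·-1.2500 = -1.0000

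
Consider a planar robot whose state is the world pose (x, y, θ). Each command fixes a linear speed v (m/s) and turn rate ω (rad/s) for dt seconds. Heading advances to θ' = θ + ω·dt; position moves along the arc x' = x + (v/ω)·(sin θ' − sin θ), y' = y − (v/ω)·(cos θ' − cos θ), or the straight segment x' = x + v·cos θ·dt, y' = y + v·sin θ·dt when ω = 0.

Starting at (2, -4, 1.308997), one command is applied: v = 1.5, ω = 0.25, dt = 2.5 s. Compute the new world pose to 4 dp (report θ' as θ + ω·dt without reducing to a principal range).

θ' = 1.3090 + 0.25·2.5 = 1.9340
R = v/ω = 1.5/0.25 = 6.0000
x' = 2 + 6.0000·(sin 1.9340 − sin 1.3090) = 1.8130
y' = -4 − 6.0000·(cos 1.9340 − cos 1.3090) = -0.3155

(1.8130, -0.3155, 1.9340)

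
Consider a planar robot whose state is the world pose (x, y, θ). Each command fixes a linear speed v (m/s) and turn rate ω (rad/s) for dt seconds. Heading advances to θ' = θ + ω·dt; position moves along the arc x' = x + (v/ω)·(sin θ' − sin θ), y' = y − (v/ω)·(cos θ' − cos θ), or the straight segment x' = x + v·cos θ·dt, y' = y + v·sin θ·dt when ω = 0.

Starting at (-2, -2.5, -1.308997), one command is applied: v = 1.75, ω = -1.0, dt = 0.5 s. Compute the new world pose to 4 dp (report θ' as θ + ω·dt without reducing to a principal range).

(-1.9898, -3.3659, -1.8090)

θ' = -1.3090 + -1.0·0.5 = -1.8090
R = v/ω = 1.75/-1.0 = -1.7500
x' = -2 + -1.7500·(sin -1.8090 − sin -1.3090) = -1.9898
y' = -2.5 − -1.7500·(cos -1.8090 − cos -1.3090) = -3.3659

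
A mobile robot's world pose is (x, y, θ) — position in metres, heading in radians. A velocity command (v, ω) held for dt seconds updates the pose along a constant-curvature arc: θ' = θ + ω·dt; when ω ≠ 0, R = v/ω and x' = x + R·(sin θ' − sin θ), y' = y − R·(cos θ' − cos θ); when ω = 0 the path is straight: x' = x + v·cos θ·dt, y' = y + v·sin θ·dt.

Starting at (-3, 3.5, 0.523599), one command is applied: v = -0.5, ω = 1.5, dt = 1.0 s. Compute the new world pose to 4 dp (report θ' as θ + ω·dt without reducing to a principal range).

(-3.1331, 3.0655, 2.0236)

θ' = 0.5236 + 1.5·1.0 = 2.0236
R = v/ω = -0.5/1.5 = -0.3333
x' = -3 + -0.3333·(sin 2.0236 − sin 0.5236) = -3.1331
y' = 3.5 − -0.3333·(cos 2.0236 − cos 0.5236) = 3.0655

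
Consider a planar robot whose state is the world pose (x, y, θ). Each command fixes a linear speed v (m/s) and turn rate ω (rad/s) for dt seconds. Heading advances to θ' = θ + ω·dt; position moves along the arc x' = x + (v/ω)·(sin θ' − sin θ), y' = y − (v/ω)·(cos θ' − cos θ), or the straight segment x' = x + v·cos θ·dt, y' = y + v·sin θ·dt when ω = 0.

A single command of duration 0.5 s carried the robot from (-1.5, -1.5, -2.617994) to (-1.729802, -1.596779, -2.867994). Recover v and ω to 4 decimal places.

Δθ = -2.867994 − -2.617994 = -0.250000
ω = Δθ/dt = -0.250000/0.5 = -0.5000
R = Δx/(sin θ' − sin θ) = -1.0000
v = R·ω = -1.0000·-0.5000 = 0.5000

v = 0.5000, ω = -0.5000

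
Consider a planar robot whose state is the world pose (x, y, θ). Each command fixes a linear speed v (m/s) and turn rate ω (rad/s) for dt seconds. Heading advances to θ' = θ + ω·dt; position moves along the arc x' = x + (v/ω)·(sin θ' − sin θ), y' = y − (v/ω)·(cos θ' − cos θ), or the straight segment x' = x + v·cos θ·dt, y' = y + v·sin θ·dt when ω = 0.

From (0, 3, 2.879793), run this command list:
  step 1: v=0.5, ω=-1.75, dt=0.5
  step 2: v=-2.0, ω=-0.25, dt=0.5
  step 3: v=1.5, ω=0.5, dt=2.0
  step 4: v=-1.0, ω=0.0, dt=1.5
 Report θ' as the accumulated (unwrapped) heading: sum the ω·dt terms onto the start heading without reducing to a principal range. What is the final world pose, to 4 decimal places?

(-0.4551, 3.8219, 2.8798)

step 1: θ'=2.0048 (R=-0.2857) → pose (-0.1853, 3.1558, 2.0048)
step 2: θ'=1.8798 (R=8.0000) → pose (0.1775, 2.2247, 1.8798)
step 3: θ'=2.8798 (R=3.0000) → pose (-1.9040, 4.2101, 2.8798)
step 4: θ'=2.8798 (straight) → pose (-0.4551, 3.8219, 2.8798)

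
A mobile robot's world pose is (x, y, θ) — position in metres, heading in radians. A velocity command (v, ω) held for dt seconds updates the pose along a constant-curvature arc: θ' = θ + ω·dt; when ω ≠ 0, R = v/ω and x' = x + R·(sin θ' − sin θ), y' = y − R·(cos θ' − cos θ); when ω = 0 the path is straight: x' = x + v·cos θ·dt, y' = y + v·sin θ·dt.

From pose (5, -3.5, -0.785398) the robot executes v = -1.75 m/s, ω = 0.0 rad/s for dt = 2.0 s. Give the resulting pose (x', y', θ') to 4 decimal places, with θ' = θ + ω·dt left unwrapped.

(2.5251, -1.0251, -0.7854)

θ' = -0.7854 + 0.0·2.0 = -0.7854
ω = 0 → straight: x' = 5 + -1.75·cos(-0.7854)·2.0 = 2.5251
y' = -3.5 + -1.75·sin(-0.7854)·2.0 = -1.0251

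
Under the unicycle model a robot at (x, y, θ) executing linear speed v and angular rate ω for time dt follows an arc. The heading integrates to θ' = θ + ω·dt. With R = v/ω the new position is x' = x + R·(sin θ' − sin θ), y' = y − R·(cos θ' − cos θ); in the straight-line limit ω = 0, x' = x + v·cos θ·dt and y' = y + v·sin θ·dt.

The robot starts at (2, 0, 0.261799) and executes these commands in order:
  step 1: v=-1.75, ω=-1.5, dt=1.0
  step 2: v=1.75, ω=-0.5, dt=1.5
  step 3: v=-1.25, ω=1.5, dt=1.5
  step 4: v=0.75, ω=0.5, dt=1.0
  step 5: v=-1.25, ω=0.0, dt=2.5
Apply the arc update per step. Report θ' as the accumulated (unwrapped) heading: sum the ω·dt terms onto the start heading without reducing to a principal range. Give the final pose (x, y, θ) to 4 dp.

step 1: θ'=-1.2382 (R=1.1667) → pose (0.5953, 0.7460, -1.2382)
step 2: θ'=-1.9882 (R=-3.5000) → pose (0.4866, -1.8156, -1.9882)
step 3: θ'=0.2618 (R=-0.8333) → pose (-0.4908, -0.6728, 0.2618)
step 4: θ'=0.7618 (R=1.5000) → pose (0.1563, -0.3093, 0.7618)
step 5: θ'=0.7618 (straight) → pose (-2.1050, -2.4663, 0.7618)

(-2.1050, -2.4663, 0.7618)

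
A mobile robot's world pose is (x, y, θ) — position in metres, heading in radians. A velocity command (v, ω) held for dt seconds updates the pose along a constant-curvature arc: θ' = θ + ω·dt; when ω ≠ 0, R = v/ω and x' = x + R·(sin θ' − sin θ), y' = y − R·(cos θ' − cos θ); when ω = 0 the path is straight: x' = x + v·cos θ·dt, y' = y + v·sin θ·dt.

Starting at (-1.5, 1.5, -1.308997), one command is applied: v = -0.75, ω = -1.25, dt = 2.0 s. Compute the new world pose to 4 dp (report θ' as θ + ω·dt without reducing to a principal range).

θ' = -1.3090 + -1.25·2.0 = -3.8090
R = v/ω = -0.75/-1.25 = 0.6000
x' = -1.5 + 0.6000·(sin -3.8090 − sin -1.3090) = -0.5491
y' = 1.5 − 0.6000·(cos -3.8090 − cos -1.3090) = 2.1265

(-0.5491, 2.1265, -3.8090)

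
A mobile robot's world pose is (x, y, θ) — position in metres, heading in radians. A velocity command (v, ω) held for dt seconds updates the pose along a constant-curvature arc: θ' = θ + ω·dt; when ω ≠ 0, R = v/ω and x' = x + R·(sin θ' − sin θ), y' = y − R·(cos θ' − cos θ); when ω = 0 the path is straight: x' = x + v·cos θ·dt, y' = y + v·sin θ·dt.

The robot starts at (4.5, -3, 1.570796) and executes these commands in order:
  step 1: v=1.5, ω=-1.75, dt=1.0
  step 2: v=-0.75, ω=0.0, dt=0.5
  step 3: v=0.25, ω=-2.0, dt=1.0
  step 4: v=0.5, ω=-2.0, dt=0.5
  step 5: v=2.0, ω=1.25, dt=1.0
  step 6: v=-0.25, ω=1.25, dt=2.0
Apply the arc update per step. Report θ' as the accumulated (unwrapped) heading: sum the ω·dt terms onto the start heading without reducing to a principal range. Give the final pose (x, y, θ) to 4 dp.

step 1: θ'=-0.1792 (R=-0.8571) → pose (5.5099, -2.1566, -0.1792)
step 2: θ'=-0.1792 (straight) → pose (5.1409, -2.0897, -0.1792)
step 3: θ'=-2.1792 (R=-0.1250) → pose (5.2212, -2.2842, -2.1792)
step 4: θ'=-3.1792 (R=-0.2500) → pose (5.0067, -2.3911, -3.1792)
step 5: θ'=-1.9292 (R=1.6000) → pose (3.4482, -3.4287, -1.9292)
step 6: θ'=0.5708 (R=-0.2000) → pose (3.1528, -3.1903, 0.5708)

(3.1528, -3.1903, 0.5708)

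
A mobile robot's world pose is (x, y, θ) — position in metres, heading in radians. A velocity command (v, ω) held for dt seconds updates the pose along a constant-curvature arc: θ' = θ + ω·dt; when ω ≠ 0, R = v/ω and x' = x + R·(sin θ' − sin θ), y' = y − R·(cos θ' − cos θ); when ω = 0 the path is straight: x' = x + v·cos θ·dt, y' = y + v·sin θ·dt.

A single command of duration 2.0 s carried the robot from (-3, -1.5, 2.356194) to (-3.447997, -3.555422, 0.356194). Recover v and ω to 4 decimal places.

v = -1.2500, ω = -1.0000

Δθ = 0.356194 − 2.356194 = -2.000000
ω = Δθ/dt = -2.000000/2.0 = -1.0000
R = −Δy/(cos θ' − cos θ) = 1.2500
v = R·ω = 1.2500·-1.0000 = -1.2500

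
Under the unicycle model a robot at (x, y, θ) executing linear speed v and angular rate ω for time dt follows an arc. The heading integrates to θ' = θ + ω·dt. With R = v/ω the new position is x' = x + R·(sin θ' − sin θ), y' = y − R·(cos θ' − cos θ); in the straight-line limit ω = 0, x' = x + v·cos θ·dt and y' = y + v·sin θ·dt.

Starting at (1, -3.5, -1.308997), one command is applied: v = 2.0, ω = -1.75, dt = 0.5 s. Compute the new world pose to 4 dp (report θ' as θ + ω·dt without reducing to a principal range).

θ' = -1.3090 + -1.75·0.5 = -2.1840
R = v/ω = 2.0/-1.75 = -1.1429
x' = 1 + -1.1429·(sin -2.1840 − sin -1.3090) = 0.8307
y' = -3.5 − -1.1429·(cos -2.1840 − cos -1.3090) = -4.4535

(0.8307, -4.4535, -2.1840)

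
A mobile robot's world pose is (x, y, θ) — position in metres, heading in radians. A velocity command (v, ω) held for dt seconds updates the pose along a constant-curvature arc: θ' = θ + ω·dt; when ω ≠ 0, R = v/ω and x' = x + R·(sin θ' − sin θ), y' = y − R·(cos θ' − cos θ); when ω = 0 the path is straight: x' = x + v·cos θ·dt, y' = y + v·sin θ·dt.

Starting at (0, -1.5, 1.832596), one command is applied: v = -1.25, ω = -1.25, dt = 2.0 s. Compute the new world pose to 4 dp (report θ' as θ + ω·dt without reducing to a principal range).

(-1.5849, -2.5443, -0.6674)

θ' = 1.8326 + -1.25·2.0 = -0.6674
R = v/ω = -1.25/-1.25 = 1.0000
x' = 0 + 1.0000·(sin -0.6674 − sin 1.8326) = -1.5849
y' = -1.5 − 1.0000·(cos -0.6674 − cos 1.8326) = -2.5443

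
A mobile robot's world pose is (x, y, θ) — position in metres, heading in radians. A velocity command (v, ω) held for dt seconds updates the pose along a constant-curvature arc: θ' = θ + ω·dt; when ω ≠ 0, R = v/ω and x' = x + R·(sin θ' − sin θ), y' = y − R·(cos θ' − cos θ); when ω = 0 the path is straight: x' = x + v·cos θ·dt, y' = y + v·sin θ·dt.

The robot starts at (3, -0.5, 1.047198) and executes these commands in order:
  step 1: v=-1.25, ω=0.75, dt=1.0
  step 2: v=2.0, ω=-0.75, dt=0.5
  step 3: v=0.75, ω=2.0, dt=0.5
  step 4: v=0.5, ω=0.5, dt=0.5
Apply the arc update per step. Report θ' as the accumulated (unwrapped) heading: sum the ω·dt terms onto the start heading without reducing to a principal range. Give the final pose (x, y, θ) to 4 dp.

step 1: θ'=1.7972 (R=-1.6667) → pose (2.8192, -1.7075, 1.7972)
step 2: θ'=1.4222 (R=-2.6667) → pose (2.7806, -0.7141, 1.4222)
step 3: θ'=2.4222 (R=0.3750) → pose (2.6568, -0.3765, 2.4222)
step 4: θ'=2.6722 (R=1.0000) → pose (2.4502, -0.2368, 2.6722)

(2.4502, -0.2368, 2.6722)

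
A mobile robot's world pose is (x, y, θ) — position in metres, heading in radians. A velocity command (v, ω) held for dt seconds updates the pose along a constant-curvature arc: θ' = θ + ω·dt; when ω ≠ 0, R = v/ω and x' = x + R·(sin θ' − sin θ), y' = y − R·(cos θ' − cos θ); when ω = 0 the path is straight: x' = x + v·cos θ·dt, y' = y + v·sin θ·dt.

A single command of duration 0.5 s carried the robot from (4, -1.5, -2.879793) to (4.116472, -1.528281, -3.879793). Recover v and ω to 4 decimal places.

Δθ = -3.879793 − -2.879793 = -1.000000
ω = Δθ/dt = -1.000000/0.5 = -2.0000
R = Δx/(sin θ' − sin θ) = 0.1250
v = R·ω = 0.1250·-2.0000 = -0.2500

v = -0.2500, ω = -2.0000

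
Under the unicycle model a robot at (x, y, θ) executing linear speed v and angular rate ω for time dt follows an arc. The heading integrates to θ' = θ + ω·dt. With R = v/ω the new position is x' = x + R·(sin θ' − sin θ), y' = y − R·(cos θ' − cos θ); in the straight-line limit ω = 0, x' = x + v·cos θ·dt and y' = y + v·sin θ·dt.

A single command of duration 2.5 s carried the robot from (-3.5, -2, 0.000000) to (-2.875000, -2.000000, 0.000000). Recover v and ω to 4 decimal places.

v = 0.2500, ω = 0.0000

Δθ = 0.000000 − 0.000000 = 0.000000
ω = Δθ/dt = 0.000000/2.5 = 0.0000
ω = 0 → v = (Δx·cos θ + Δy·sin θ)/dt = 0.2500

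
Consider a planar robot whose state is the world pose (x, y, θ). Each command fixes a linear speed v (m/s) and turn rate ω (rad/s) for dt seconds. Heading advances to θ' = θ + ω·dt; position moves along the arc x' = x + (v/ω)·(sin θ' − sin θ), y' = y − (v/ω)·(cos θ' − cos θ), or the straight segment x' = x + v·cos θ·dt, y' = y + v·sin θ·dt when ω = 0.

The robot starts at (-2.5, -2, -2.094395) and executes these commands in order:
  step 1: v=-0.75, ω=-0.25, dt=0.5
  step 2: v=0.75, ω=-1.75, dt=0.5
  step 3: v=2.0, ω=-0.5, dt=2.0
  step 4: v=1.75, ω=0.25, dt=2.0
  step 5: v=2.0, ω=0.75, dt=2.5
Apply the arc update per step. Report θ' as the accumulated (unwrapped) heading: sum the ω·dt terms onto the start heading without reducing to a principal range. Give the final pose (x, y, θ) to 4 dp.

step 1: θ'=-2.2194 (R=3.0000) → pose (-2.2927, -1.6878, -2.2194)
step 2: θ'=-3.0944 (R=-0.4286) → pose (-2.6140, -1.8570, -3.0944)
step 3: θ'=-4.0944 (R=-4.0000) → pose (-6.0629, -0.1791, -4.0944)
step 4: θ'=-3.5944 (R=7.0000) → pose (-8.7058, 2.0597, -3.5944)
step 5: θ'=-1.7194 (R=2.6667) → pose (-12.5097, 0.0566, -1.7194)

(-12.5097, 0.0566, -1.7194)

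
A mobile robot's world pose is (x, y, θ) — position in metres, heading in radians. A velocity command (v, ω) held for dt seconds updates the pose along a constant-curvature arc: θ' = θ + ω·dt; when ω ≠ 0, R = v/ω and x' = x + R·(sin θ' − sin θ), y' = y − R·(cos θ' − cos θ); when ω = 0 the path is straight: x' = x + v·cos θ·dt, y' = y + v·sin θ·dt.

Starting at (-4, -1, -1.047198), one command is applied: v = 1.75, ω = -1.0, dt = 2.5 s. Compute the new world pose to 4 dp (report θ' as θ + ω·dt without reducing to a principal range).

θ' = -1.0472 + -1.0·2.5 = -3.5472
R = v/ω = 1.75/-1.0 = -1.7500
x' = -4 + -1.7500·(sin -3.5472 − sin -1.0472) = -6.2061
y' = -1 − -1.7500·(cos -3.5472 − cos -1.0472) = -3.4830

(-6.2061, -3.4830, -3.5472)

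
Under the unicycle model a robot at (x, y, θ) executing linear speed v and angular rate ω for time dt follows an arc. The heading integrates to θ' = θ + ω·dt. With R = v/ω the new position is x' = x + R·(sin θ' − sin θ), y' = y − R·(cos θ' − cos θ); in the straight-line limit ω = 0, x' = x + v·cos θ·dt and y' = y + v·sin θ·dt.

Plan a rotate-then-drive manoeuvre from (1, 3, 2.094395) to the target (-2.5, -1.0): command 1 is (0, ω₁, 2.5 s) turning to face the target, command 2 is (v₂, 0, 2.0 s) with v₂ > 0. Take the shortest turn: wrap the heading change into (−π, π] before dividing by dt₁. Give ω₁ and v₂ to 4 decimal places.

heading to target = atan2(-1−3, -2.5−1) = -2.2896
Δθ = wrap(-2.2896 − 2.0944) = 1.8992; ω₁ = Δθ/dt₁ = 0.7597
distance = √((-2.5−1)² + (-1−3)²) = 5.3151; v₂ = distance/dt₂ = 2.6575

ω₁ = 0.7597, v₂ = 2.6575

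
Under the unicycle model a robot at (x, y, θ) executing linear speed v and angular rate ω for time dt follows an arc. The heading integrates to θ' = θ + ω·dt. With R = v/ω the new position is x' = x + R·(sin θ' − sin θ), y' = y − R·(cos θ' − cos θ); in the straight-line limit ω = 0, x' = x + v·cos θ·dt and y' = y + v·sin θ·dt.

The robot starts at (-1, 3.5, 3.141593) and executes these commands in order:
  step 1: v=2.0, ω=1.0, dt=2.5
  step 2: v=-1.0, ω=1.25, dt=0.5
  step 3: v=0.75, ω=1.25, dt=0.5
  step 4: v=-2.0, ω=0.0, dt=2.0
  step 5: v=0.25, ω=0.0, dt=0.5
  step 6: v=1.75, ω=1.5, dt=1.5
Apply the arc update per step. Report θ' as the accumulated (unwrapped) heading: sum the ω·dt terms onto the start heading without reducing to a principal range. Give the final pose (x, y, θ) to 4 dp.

(-5.8301, 0.0270, 9.1416)

step 1: θ'=5.6416 (R=2.0000) → pose (-2.1969, -0.1023, 5.6416)
step 2: θ'=6.2666 (R=-0.8000) → pose (-2.6624, 0.0567, 6.2666)
step 3: θ'=6.8916 (R=0.6000) → pose (-2.3096, 0.1643, 6.8916)
step 4: θ'=6.8916 (straight) → pose (-5.5918, -2.1220, 6.8916)
step 5: θ'=6.8916 (straight) → pose (-5.4892, -2.0505, 6.8916)
step 6: θ'=9.1416 (R=1.1667) → pose (-5.8301, 0.0270, 9.1416)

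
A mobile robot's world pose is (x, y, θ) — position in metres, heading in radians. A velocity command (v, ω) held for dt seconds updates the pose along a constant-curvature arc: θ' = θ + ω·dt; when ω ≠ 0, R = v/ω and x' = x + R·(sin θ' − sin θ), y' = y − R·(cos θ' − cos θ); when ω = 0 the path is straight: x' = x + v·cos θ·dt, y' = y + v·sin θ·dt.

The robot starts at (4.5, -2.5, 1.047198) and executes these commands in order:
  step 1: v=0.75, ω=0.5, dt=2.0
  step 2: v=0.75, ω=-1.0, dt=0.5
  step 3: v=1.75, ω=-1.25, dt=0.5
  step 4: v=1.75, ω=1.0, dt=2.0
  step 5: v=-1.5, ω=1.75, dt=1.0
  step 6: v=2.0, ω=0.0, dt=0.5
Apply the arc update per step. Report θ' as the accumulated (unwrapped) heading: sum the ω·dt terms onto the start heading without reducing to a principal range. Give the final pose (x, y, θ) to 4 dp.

(4.7236, 2.6803, 4.6722)

step 1: θ'=2.0472 (R=1.5000) → pose (4.5339, -1.0621, 2.0472)
step 2: θ'=1.5472 (R=-0.7500) → pose (4.4506, -0.7005, 1.5472)
step 3: θ'=0.9222 (R=-1.4000) → pose (4.7345, 0.1122, 0.9222)
step 4: θ'=2.9222 (R=1.7500) → pose (3.7208, 2.8773, 2.9222)
step 5: θ'=4.6722 (R=-0.8571) → pose (4.7638, 3.6795, 4.6722)
step 6: θ'=4.6722 (straight) → pose (4.7236, 2.6803, 4.6722)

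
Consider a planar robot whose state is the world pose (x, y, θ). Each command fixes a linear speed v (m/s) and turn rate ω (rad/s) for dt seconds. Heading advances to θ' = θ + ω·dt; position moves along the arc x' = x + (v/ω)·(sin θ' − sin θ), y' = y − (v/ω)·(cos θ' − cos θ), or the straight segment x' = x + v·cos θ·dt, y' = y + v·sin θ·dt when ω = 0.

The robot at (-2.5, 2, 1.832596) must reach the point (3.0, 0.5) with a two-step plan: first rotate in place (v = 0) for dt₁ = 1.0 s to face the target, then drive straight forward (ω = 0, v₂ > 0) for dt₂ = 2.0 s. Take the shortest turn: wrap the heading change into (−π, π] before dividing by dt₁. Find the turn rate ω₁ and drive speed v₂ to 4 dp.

ω₁ = -2.0988, v₂ = 2.8504

heading to target = atan2(0.5−2, 3−-2.5) = -0.2663
Δθ = wrap(-0.2663 − 1.8326) = -2.0988; ω₁ = Δθ/dt₁ = -2.0988
distance = √((3−-2.5)² + (0.5−2)²) = 5.7009; v₂ = distance/dt₂ = 2.8504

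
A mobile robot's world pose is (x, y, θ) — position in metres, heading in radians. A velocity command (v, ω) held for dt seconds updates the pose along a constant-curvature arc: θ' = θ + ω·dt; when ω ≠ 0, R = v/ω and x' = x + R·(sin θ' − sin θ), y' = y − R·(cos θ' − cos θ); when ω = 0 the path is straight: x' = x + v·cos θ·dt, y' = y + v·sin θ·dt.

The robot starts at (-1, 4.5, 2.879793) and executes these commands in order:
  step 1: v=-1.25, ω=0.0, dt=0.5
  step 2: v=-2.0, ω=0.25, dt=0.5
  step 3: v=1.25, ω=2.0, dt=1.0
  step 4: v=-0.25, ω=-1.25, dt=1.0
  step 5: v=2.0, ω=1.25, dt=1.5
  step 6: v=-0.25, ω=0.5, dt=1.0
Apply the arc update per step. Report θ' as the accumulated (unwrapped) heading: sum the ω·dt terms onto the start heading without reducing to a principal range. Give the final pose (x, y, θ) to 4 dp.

step 1: θ'=2.8798 (straight) → pose (-0.3963, 4.3382, 2.8798)
step 2: θ'=3.0048 (R=-8.0000) → pose (0.5833, 4.1404, 3.0048)
step 3: θ'=5.0048 (R=0.6250) → pose (-0.1004, 3.3411, 5.0048)
step 4: θ'=3.7548 (R=0.2000) → pose (-0.0240, 3.5623, 3.7548)
step 5: θ'=5.6298 (R=1.6000) → pose (-0.0759, 0.9833, 5.6298)
step 6: θ'=6.1298 (R=-0.5000) → pose (-0.3034, 1.0805, 6.1298)

(-0.3034, 1.0805, 6.1298)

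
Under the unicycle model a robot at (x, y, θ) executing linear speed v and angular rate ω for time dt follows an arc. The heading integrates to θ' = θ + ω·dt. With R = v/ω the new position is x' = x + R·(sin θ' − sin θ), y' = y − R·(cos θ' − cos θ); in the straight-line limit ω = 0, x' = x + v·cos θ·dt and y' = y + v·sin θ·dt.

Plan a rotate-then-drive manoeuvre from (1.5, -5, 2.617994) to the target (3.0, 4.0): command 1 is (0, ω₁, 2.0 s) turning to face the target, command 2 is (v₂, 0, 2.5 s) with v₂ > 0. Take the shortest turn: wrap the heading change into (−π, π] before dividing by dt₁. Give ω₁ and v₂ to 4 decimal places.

ω₁ = -0.6062, v₂ = 3.6497

heading to target = atan2(4−-5, 3−1.5) = 1.4056
Δθ = wrap(1.4056 − 2.6180) = -1.2123; ω₁ = Δθ/dt₁ = -0.6062
distance = √((3−1.5)² + (4−-5)²) = 9.1241; v₂ = distance/dt₂ = 3.6497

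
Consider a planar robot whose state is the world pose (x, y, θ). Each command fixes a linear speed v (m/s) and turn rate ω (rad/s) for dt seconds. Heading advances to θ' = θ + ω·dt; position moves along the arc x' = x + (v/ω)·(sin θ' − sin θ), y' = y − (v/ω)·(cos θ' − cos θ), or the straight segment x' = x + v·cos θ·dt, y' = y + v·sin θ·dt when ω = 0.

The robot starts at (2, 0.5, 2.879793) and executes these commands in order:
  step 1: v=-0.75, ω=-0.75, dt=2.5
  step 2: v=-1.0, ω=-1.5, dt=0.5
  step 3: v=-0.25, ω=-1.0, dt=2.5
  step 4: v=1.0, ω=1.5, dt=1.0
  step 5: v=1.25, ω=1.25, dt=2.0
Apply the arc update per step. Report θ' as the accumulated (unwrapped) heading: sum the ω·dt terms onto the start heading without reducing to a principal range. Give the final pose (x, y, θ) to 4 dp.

step 1: θ'=1.0048 (R=1.0000) → pose (2.5852, -1.0022, 1.0048)
step 2: θ'=0.2548 (R=0.6667) → pose (2.1906, -1.2898, 0.2548)
step 3: θ'=-2.2452 (R=0.2500) → pose (1.9323, -0.8918, -2.2452)
step 4: θ'=-0.7452 (R=0.6667) → pose (2.0009, -1.7980, -0.7452)
step 5: θ'=1.7548 (R=1.0000) → pose (3.6622, -0.8801, 1.7548)

(3.6622, -0.8801, 1.7548)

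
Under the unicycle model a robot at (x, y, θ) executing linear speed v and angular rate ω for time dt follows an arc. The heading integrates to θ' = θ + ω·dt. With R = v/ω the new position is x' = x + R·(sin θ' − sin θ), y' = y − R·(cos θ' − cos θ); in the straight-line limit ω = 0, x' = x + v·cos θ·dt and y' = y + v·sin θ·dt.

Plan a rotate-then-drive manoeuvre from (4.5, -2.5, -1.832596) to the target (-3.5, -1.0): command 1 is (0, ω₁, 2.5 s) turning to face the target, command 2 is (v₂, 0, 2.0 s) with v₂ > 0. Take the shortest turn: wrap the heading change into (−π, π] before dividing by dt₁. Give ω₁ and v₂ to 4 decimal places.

ω₁ = -0.5977, v₂ = 4.0697

heading to target = atan2(-1−-2.5, -3.5−4.5) = 2.9562
Δθ = wrap(2.9562 − -1.8326) = -1.4943; ω₁ = Δθ/dt₁ = -0.5977
distance = √((-3.5−4.5)² + (-1−-2.5)²) = 8.1394; v₂ = distance/dt₂ = 4.0697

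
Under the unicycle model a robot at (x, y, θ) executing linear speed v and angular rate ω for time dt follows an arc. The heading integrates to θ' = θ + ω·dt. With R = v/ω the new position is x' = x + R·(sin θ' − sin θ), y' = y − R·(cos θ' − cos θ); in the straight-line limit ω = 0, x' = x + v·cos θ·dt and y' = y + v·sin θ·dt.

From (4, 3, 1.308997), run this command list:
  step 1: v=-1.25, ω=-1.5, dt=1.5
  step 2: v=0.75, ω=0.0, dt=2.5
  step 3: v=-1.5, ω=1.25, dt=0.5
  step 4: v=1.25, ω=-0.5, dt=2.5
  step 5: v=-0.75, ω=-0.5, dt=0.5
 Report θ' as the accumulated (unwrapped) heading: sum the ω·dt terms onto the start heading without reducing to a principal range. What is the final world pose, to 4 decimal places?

step 1: θ'=-0.9410 (R=0.8333) → pose (2.5216, 2.7249, -0.9410)
step 2: θ'=-0.9410 (straight) → pose (3.6259, 1.2096, -0.9410)
step 3: θ'=-0.3160 (R=-1.2000) → pose (3.0291, 1.6434, -0.3160)
step 4: θ'=-1.5660 (R=-2.5000) → pose (4.7521, -0.7208, -1.5660)
step 5: θ'=-1.8160 (R=1.5000) → pose (4.7970, -0.3495, -1.8160)

(4.7970, -0.3495, -1.8160)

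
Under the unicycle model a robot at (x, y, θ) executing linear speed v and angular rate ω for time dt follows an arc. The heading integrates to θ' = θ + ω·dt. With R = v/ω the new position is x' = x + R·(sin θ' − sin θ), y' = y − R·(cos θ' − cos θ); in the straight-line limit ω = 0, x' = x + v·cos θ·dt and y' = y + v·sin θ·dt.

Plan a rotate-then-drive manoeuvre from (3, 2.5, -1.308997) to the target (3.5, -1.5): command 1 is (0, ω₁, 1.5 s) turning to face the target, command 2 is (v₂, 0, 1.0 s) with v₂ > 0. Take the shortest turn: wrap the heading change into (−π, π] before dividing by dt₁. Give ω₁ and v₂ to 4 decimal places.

ω₁ = -0.0916, v₂ = 4.0311

heading to target = atan2(-1.5−2.5, 3.5−3) = -1.4464
Δθ = wrap(-1.4464 − -1.3090) = -0.1374; ω₁ = Δθ/dt₁ = -0.0916
distance = √((3.5−3)² + (-1.5−2.5)²) = 4.0311; v₂ = distance/dt₂ = 4.0311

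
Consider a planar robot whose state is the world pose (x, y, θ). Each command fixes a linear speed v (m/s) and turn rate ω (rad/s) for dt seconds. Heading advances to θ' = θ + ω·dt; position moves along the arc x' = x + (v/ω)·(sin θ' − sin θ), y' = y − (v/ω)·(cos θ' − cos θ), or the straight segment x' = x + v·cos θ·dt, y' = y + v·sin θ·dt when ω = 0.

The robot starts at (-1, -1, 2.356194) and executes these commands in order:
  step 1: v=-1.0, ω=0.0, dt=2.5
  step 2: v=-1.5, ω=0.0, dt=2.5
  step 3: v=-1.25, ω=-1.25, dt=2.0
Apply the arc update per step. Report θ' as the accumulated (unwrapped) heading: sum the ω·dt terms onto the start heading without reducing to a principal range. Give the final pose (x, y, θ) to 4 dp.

(2.5690, -7.1162, -0.1438)

step 1: θ'=2.3562 (straight) → pose (0.7678, -2.7678, 2.3562)
step 2: θ'=2.3562 (straight) → pose (3.4194, -5.4194, 2.3562)
step 3: θ'=-0.1438 (R=1.0000) → pose (2.5690, -7.1162, -0.1438)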